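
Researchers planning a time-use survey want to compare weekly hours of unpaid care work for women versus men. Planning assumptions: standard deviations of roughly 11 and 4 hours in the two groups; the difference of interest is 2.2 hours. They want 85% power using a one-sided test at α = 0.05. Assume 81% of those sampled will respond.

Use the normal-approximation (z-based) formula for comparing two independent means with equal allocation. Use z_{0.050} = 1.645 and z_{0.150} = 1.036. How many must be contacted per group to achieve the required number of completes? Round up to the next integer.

n = (z_α + z_β)² · (σ₁² + σ₂²) / δ²
  = (1.645 + 1.036)² · (11² + 4² = 137) / 2.2²
  = 7.1878 · 137 / 4.84
  = 203.46
Adjust for 81% response: 203.46 / 0.81 = 251.18.
Round up → n = 252 per group.

n = 252 per group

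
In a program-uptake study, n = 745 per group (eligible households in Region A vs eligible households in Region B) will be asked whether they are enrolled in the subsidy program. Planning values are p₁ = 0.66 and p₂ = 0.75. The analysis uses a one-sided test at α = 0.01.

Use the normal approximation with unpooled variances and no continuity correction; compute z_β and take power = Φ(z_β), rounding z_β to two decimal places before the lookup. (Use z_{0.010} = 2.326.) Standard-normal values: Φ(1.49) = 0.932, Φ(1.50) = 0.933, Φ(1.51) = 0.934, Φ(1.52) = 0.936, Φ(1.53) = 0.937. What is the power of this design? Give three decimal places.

Power ≈ 0.933

z_β = |p₁−p₂|·√(n/[p₁q₁+p₂q₂]) − z_α
    = 0.09 · √(745/0.4119) − 2.326
    = 0.09 · 42.5287 − 2.326
    = 3.8276 − 2.326 = 1.5016 → 1.50
Power = Φ(1.50) = 0.933.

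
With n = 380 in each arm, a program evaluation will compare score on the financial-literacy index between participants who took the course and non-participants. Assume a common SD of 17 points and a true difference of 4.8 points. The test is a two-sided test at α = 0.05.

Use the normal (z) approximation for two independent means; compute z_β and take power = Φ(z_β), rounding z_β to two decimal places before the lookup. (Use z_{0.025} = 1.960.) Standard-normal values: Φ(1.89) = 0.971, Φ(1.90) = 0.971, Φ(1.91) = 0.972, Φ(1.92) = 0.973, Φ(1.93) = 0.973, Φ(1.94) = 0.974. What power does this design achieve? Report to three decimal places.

Power ≈ 0.973

z_β = δ·√(n/(σ₁²+σ₂²)) − z_{α/2}
    = 4.8 · √(380/578) − 1.960
    = 4.8 · 0.81083 − 1.960
    = 3.8920 − 1.960 = 1.9320 → 1.93
Power = Φ(1.93) = 0.973.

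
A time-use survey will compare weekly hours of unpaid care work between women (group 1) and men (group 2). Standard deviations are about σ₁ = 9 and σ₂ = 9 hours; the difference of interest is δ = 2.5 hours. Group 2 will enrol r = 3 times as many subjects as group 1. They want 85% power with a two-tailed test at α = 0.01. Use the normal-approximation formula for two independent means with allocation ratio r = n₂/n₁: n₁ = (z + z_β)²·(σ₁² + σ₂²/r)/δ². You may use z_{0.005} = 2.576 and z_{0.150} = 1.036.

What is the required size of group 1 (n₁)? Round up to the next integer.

n₁ = (z_{α/2} + z_β)² · (σ₁² + σ₂²/r) / δ²
   = (2.576 + 1.036)² · (9² + 9²/3) / 2.5²
   = 13.0465 · (81 + 27) / 6.25
   = 13.0465 · 108 / 6.25
   = 225.44
Round up → n₁ = 226; n₂ = r·n₁ = 3 × 226 = 678.

n₁ = 226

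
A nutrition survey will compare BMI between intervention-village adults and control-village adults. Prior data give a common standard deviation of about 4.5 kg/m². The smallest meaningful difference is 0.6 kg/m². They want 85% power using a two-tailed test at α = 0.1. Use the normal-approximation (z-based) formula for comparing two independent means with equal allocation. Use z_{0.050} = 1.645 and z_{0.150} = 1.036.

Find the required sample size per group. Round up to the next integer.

n = 809 per group

n = (z_{α/2} + z_β)² · (σ₁² + σ₂²) / δ²
  = (1.645 + 1.036)² · (2·4.5² = 40.5) / 0.6²
  = 7.1878 · 40.5 / 0.36
  = 808.62
Round up → n = 809 per group.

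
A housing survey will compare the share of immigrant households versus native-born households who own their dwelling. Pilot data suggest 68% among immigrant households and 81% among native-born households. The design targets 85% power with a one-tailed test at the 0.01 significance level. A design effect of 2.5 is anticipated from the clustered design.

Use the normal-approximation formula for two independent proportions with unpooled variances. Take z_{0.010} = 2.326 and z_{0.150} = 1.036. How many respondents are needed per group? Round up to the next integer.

n = (z_α + z_β)² · [p₁(1−p₁) + p₂(1−p₂)] / (p₁ − p₂)²
  = (2.326 + 1.036)² · (0.68·0.32 + 0.81·0.19) / (-0.13)²
  = (3.362)² · (0.2176 + 0.1539) / 0.0169
  = 11.3030 · 0.3715 / 0.0169
  = 248.47
Design effect: 2.5 × 248.47 = 621.17.
Round up → n = 622 per group.

n = 622 per group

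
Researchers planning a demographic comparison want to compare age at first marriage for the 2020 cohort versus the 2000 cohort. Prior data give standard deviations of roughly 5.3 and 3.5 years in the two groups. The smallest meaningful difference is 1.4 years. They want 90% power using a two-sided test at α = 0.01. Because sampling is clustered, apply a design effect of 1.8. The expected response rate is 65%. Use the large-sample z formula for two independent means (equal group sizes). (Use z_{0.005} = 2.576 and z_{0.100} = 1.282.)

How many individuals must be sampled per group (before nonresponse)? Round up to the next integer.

n = (z_{α/2} + z_β)² · (σ₁² + σ₂²) / δ²
  = (2.576 + 1.282)² · (5.3² + 3.5² = 40.34) / 1.4²
  = 14.8842 · 40.34 / 1.96
  = 306.34
Design effect: 1.8 × 306.34 = 551.41.
Adjust for 65% response: 551.41 / 0.65 = 848.33.
Round up → n = 849 per group.

n = 849 per group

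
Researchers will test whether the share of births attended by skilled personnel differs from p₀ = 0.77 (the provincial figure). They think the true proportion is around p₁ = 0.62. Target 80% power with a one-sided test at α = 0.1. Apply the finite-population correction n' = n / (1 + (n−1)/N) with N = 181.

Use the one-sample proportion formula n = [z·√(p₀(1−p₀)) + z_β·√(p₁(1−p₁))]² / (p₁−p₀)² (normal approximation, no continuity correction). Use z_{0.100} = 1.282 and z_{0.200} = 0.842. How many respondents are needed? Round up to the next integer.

n = [z_α·√(p₀q₀) + z_β·√(p₁q₁)]² / (p₁ − p₀)²
  = [1.282·√(0.77·0.23) + 0.842·√(0.62·0.38)]² / (-0.15)²
  = [1.282·0.4208 + 0.842·0.4854]² / 0.0225
  = [0.9482]² / 0.0225
  = 39.96
Finite-population correction (N = 181): 39.96 / (1 + (39.96 − 1)/181) = 32.88.
Round up → n = 33.

n = 33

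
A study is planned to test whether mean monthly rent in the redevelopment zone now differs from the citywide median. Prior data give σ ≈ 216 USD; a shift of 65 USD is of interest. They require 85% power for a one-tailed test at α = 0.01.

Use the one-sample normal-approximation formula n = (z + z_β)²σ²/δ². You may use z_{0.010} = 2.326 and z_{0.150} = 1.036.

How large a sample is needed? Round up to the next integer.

n = (z_α + z_β)² · σ² / δ²
  = (2.326 + 1.036)² · 216² / 65²
  = 11.3030 · 46656 / 4225
  = 124.82
Round up → n = 125.

n = 125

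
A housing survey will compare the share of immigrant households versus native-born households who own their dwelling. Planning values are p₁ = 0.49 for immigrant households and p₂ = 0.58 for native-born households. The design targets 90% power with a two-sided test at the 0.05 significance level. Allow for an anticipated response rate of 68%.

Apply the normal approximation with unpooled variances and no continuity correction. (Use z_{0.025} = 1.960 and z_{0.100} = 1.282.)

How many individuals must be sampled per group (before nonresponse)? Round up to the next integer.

n = (z_{α/2} + z_β)² · [p₁(1−p₁) + p₂(1−p₂)] / (p₁ − p₂)²
  = (1.960 + 1.282)² · (0.49·0.51 + 0.58·0.42) / (-0.09)²
  = (3.242)² · (0.2499 + 0.2436) / 0.0081
  = 10.5106 · 0.4935 / 0.0081
  = 640.37
Adjust for 68% response: 640.37 / 0.68 = 941.71.
Round up → n = 942 per group.

n = 942 per group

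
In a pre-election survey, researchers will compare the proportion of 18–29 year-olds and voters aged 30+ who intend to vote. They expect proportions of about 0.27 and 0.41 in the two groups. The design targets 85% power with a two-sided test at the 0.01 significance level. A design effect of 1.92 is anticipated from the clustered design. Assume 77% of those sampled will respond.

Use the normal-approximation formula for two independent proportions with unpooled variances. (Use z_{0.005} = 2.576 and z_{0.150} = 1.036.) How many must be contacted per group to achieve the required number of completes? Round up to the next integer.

n = (z_{α/2} + z_β)² · [p₁(1−p₁) + p₂(1−p₂)] / (p₁ − p₂)²
  = (2.576 + 1.036)² · (0.27·0.73 + 0.41·0.59) / (-0.14)²
  = (3.612)² · (0.1971 + 0.2419) / 0.0196
  = 13.0465 · 0.4390 / 0.0196
  = 292.22
Design effect: 1.92 × 292.22 = 561.05.
Adjust for 77% response: 561.05 / 0.77 = 728.64.
Round up → n = 729 per group.

n = 729 per group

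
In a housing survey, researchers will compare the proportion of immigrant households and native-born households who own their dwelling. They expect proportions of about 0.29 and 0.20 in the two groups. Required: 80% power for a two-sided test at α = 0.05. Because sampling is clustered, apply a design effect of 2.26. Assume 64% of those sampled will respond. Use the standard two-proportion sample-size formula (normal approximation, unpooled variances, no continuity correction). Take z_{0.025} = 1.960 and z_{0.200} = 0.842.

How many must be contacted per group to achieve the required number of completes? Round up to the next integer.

n = (z_{α/2} + z_β)² · [p₁(1−p₁) + p₂(1−p₂)] / (p₁ − p₂)²
  = (1.960 + 0.842)² · (0.29·0.71 + 0.20·0.80) / (0.09)²
  = (2.802)² · (0.2059 + 0.1600) / 0.0081
  = 7.8512 · 0.3659 / 0.0081
  = 354.66
Design effect: 2.26 × 354.66 = 801.53.
Adjust for 64% response: 801.53 / 0.64 = 1252.40.
Round up → n = 1253 per group.

n = 1253 per group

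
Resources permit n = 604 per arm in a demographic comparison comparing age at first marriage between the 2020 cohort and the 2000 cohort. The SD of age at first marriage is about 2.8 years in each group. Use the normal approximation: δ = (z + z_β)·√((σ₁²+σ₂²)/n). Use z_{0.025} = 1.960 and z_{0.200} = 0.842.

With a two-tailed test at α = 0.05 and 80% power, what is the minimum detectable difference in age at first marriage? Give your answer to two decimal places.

Minimum detectable difference ≈ 0.45 years

δ = (z_{α/2} + z_β) · √((σ₁²+σ₂²)/n)
  = (1.960 + 0.842) · √(15.68/604)
  = 2.802 · √0.02596
  = 2.802 · 0.1611
  = 0.4515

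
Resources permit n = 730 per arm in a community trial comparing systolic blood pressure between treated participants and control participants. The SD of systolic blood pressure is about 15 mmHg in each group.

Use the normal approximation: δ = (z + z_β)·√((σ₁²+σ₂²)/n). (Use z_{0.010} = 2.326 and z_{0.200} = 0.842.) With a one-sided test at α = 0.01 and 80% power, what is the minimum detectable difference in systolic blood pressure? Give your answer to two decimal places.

δ = (z_α + z_β) · √((σ₁²+σ₂²)/n)
  = (2.326 + 0.842) · √(450/730)
  = 3.168 · √0.61644
  = 3.168 · 0.7851
  = 2.4873

Minimum detectable difference ≈ 2.49 mmHg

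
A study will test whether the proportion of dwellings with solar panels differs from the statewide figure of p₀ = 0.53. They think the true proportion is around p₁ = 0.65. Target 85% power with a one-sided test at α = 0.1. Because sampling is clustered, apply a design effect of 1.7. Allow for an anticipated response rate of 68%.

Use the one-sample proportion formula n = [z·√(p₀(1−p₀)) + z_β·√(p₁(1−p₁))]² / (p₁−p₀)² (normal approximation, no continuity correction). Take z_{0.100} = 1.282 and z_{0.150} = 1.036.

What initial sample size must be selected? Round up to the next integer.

n = [z_α·√(p₀q₀) + z_β·√(p₁q₁)]² / (p₁ − p₀)²
  = [1.282·√(0.53·0.47) + 1.036·√(0.65·0.35)]² / (0.12)²
  = [1.282·0.4991 + 1.036·0.4770]² / 0.0144
  = [1.1340]² / 0.0144
  = 89.30
Design effect: 1.7 × 89.30 = 151.81.
Adjust for 68% response: 151.81 / 0.68 = 223.25.
Round up → n = 224.

n = 224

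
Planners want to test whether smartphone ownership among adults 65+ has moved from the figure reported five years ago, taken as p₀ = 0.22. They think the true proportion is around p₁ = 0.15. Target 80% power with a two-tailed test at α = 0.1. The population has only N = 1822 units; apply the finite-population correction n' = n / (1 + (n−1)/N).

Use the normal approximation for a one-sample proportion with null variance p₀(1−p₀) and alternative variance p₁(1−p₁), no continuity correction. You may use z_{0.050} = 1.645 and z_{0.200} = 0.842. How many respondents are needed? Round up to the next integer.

n = [z_{α/2}·√(p₀q₀) + z_β·√(p₁q₁)]² / (p₁ − p₀)²
  = [1.645·√(0.22·0.78) + 0.842·√(0.15·0.85)]² / (-0.07)²
  = [1.645·0.4142 + 0.842·0.3571]² / 0.0049
  = [0.9821]² / 0.0049
  = 196.84
Finite-population correction (N = 1822): 196.84 / (1 + (196.84 − 1)/1822) = 177.73.
Round up → n = 178.

n = 178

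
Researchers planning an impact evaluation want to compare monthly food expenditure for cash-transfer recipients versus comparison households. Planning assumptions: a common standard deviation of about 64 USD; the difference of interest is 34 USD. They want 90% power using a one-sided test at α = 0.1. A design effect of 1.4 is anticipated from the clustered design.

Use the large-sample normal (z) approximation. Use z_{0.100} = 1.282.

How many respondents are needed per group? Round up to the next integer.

n = (z_α + z_β)² · (σ₁² + σ₂²) / δ²
  = (1.282 + 1.282)² · (2·64² = 8192) / 34²
  = 6.5741 · 8192 / 1156
  = 46.59
Design effect: 1.4 × 46.59 = 65.22.
Round up → n = 66 per group.

n = 66 per group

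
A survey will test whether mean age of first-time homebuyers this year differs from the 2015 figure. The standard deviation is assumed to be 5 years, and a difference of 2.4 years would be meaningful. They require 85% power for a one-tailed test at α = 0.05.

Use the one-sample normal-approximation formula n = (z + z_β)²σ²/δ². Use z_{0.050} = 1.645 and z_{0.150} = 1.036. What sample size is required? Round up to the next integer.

n = (z_α + z_β)² · σ² / δ²
  = (1.645 + 1.036)² · 5² / 2.4²
  = 7.1878 · 25 / 5.76
  = 31.20
Round up → n = 32.

n = 32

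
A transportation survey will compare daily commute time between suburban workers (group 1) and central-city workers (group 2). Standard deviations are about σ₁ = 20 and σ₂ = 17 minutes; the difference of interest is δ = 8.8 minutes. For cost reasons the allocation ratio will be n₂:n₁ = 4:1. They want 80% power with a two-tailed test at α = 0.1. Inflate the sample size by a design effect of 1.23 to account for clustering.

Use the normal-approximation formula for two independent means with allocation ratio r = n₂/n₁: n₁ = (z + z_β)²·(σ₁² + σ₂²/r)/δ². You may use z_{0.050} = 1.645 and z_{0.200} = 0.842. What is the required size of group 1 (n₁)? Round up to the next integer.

n₁ = (z_{α/2} + z_β)² · (σ₁² + σ₂²/r) / δ²
   = (1.645 + 0.842)² · (20² + 17²/4) / 8.8²
   = 6.1852 · (400 + 72.25) / 77.44
   = 6.1852 · 472.25 / 77.44
   = 37.72
Design effect: 1.23 × 37.72 = 46.39.
Round up → n₁ = 47; n₂ = r·n₁ = 4 × 47 = 188.

n₁ = 47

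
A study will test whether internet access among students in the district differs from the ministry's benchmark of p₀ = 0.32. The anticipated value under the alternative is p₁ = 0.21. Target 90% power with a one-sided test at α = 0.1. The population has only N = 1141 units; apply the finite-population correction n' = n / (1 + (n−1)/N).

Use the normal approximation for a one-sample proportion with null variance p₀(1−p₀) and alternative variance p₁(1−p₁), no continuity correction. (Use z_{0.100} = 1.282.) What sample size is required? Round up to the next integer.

n = 96

n = [z_α·√(p₀q₀) + z_β·√(p₁q₁)]² / (p₁ − p₀)²
  = [1.282·√(0.32·0.68) + 1.282·√(0.21·0.79)]² / (-0.11)²
  = [1.282·0.4665 + 1.282·0.4073]² / 0.0121
  = [1.1202]² / 0.0121
  = 103.70
Finite-population correction (N = 1141): 103.70 / (1 + (103.70 − 1)/1141) = 95.14.
Round up → n = 96.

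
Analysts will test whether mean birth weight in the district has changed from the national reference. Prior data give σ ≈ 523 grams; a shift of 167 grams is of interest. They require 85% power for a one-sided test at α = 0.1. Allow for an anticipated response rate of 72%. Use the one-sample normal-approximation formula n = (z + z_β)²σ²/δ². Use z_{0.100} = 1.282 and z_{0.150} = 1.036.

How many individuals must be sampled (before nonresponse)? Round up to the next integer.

n = (z_α + z_β)² · σ² / δ²
  = (1.282 + 1.036)² · 523² / 167²
  = 5.3731 · 273529 / 27889
  = 52.70
Adjust for 72% response: 52.70 / 0.72 = 73.19.
Round up → n = 74.

n = 74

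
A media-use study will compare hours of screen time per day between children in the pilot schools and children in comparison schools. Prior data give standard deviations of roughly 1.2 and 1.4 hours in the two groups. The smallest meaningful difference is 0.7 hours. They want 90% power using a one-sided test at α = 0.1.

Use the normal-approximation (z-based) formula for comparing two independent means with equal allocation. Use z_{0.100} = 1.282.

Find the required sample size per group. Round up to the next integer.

n = (z_α + z_β)² · (σ₁² + σ₂²) / δ²
  = (1.282 + 1.282)² · (1.2² + 1.4² = 3.4) / 0.7²
  = 6.5741 · 3.4 / 0.49
  = 45.62
Round up → n = 46 per group.

n = 46 per group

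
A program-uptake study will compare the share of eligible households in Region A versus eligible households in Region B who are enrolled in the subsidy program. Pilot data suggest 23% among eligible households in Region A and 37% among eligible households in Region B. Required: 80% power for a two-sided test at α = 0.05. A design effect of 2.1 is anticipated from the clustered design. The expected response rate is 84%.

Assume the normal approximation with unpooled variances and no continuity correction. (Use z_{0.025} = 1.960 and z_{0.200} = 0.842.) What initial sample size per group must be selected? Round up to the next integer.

n = (z_{α/2} + z_β)² · [p₁(1−p₁) + p₂(1−p₂)] / (p₁ − p₂)²
  = (1.960 + 0.842)² · (0.23·0.77 + 0.37·0.63) / (-0.14)²
  = (2.802)² · (0.1771 + 0.2331) / 0.0196
  = 7.8512 · 0.4102 / 0.0196
  = 164.31
Design effect: 2.1 × 164.31 = 345.06.
Adjust for 84% response: 345.06 / 0.84 = 410.79.
Round up → n = 411 per group.

n = 411 per group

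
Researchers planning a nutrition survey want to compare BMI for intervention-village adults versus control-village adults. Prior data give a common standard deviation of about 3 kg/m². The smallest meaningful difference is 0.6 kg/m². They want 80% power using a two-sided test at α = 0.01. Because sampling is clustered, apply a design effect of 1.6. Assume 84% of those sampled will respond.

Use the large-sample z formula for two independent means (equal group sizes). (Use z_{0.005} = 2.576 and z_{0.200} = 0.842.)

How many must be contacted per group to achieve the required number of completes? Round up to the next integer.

n = 1113 per group

n = (z_{α/2} + z_β)² · (σ₁² + σ₂²) / δ²
  = (2.576 + 0.842)² · (2·3² = 18) / 0.6²
  = 11.6827 · 18 / 0.36
  = 584.14
Design effect: 1.6 × 584.14 = 934.62.
Adjust for 84% response: 934.62 / 0.84 = 1112.64.
Round up → n = 1113 per group.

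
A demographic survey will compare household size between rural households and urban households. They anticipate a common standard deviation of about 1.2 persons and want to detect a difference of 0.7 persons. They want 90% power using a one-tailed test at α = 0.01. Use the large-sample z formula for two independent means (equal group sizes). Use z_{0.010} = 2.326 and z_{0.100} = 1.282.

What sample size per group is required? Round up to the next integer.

n = (z_α + z_β)² · (σ₁² + σ₂²) / δ²
  = (2.326 + 1.282)² · (2·1.2² = 2.88) / 0.7²
  = 13.0177 · 2.88 / 0.49
  = 76.51
Round up → n = 77 per group.

n = 77 per group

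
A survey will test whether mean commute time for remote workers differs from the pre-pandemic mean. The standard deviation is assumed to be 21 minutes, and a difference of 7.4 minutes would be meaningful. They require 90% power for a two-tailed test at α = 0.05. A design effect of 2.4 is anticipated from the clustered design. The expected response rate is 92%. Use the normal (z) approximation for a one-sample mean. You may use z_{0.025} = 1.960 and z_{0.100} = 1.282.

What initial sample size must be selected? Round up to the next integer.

n = 221

n = (z_{α/2} + z_β)² · σ² / δ²
  = (1.960 + 1.282)² · 21² / 7.4²
  = 10.5106 · 441 / 54.76
  = 84.64
Design effect: 2.4 × 84.64 = 203.15.
Adjust for 92% response: 203.15 / 0.92 = 220.81.
Round up → n = 221.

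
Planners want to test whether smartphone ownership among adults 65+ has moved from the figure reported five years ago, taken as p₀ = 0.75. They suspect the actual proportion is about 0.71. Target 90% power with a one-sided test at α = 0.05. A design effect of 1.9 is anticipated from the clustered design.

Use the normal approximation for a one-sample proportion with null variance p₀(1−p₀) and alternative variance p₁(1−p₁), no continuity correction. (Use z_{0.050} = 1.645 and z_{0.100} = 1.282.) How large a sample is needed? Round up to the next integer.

n = 1989

n = [z_α·√(p₀q₀) + z_β·√(p₁q₁)]² / (p₁ − p₀)²
  = [1.645·√(0.75·0.25) + 1.282·√(0.71·0.29)]² / (-0.04)²
  = [1.645·0.4330 + 1.282·0.4538]² / 0.0016
  = [1.2940]² / 0.0016
  = 1046.57
Design effect: 1.9 × 1046.57 = 1988.48.
Round up → n = 1989.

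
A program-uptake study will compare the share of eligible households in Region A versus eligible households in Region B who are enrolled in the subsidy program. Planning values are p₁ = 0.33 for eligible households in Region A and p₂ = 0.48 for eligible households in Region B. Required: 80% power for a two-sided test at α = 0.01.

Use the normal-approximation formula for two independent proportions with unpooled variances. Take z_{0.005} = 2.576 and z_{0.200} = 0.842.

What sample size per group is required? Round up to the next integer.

n = 245 per group

n = (z_{α/2} + z_β)² · [p₁(1−p₁) + p₂(1−p₂)] / (p₁ − p₂)²
  = (2.576 + 0.842)² · (0.33·0.67 + 0.48·0.52) / (-0.15)²
  = (3.418)² · (0.2211 + 0.2496) / 0.0225
  = 11.6827 · 0.4707 / 0.0225
  = 244.40
Round up → n = 245 per group.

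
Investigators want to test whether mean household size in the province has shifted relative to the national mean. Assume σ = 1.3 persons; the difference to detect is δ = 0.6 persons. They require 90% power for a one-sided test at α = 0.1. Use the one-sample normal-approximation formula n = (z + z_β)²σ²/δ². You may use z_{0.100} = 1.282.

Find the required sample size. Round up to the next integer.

n = 31

n = (z_α + z_β)² · σ² / δ²
  = (1.282 + 1.282)² · 1.3² / 0.6²
  = 6.5741 · 1.69 / 0.36
  = 30.86
Round up → n = 31.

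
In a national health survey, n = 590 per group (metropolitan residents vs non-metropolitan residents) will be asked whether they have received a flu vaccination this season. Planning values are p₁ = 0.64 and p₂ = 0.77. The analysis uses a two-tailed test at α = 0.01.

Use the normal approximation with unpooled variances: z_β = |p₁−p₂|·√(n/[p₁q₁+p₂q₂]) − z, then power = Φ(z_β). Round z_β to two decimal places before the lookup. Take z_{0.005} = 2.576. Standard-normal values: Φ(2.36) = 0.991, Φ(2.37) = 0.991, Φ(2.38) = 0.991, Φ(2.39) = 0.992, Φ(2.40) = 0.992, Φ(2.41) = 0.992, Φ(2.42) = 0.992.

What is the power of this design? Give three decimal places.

z_β = |p₁−p₂|·√(n/[p₁q₁+p₂q₂]) − z_{α/2}
    = 0.13 · √(590/0.4075) − 2.576
    = 0.13 · 38.0507 − 2.576
    = 4.9466 − 2.576 = 2.3706 → 2.37
Power = Φ(2.37) = 0.991.

Power ≈ 0.991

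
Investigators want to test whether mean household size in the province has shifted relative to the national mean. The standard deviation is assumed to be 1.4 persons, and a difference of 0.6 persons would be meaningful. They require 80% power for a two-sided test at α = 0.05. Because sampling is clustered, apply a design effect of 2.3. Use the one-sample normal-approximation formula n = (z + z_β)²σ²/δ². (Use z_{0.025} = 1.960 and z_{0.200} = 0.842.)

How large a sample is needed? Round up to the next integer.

n = 99

n = (z_{α/2} + z_β)² · σ² / δ²
  = (1.960 + 0.842)² · 1.4² / 0.6²
  = 7.8512 · 1.96 / 0.36
  = 42.75
Design effect: 2.3 × 42.75 = 98.31.
Round up → n = 99.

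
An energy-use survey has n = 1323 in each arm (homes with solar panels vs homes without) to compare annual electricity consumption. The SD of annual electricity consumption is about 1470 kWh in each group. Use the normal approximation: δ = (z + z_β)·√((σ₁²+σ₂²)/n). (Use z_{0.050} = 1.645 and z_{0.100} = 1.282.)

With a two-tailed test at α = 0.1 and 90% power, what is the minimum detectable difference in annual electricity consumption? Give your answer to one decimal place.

Minimum detectable difference ≈ 167.3 kWh

δ = (z_{α/2} + z_β) · √((σ₁²+σ₂²)/n)
  = (1.645 + 1.282) · √(4321800/1323)
  = 2.927 · √3266.7
  = 2.927 · 57.1548
  = 167.2920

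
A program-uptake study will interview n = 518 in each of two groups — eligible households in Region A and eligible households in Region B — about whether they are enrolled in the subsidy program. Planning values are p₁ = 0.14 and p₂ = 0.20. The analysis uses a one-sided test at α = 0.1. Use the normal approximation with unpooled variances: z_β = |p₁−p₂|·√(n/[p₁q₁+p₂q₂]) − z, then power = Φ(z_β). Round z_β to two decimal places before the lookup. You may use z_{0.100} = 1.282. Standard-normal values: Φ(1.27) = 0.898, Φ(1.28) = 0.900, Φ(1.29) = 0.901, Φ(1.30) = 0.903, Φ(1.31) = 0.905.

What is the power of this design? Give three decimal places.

Power ≈ 0.903

z_β = |p₁−p₂|·√(n/[p₁q₁+p₂q₂]) − z_α
    = 0.06 · √(518/0.2804) − 1.282
    = 0.06 · 42.9809 − 1.282
    = 2.5789 − 1.282 = 1.2969 → 1.30
Power = Φ(1.30) = 0.903.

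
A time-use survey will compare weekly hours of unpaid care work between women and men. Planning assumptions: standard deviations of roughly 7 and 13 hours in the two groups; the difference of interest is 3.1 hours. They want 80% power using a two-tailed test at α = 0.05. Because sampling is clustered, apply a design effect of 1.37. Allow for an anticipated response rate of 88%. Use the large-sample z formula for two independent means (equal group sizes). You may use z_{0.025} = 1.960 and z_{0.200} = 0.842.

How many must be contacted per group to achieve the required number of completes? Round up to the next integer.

n = 278 per group

n = (z_{α/2} + z_β)² · (σ₁² + σ₂²) / δ²
  = (1.960 + 0.842)² · (7² + 13² = 218) / 3.1²
  = 7.8512 · 218 / 9.61
  = 178.10
Design effect: 1.37 × 178.10 = 244.00.
Adjust for 88% response: 244.00 / 0.88 = 277.27.
Round up → n = 278 per group.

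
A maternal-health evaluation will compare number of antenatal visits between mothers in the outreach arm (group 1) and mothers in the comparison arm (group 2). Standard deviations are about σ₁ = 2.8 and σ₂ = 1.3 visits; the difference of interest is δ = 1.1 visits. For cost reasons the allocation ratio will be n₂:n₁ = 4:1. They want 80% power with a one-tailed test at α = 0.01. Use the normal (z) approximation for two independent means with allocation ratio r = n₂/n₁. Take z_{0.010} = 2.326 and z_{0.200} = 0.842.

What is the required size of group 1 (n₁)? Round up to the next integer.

n₁ = 69

n₁ = (z_α + z_β)² · (σ₁² + σ₂²/r) / δ²
   = (2.326 + 0.842)² · (2.8² + 1.3²/4) / 1.1²
   = 10.0362 · (7.84 + 0.4225) / 1.21
   = 10.0362 · 8.2625 / 1.21
   = 68.53
Round up → n₁ = 69; n₂ = r·n₁ = 4 × 69 = 276.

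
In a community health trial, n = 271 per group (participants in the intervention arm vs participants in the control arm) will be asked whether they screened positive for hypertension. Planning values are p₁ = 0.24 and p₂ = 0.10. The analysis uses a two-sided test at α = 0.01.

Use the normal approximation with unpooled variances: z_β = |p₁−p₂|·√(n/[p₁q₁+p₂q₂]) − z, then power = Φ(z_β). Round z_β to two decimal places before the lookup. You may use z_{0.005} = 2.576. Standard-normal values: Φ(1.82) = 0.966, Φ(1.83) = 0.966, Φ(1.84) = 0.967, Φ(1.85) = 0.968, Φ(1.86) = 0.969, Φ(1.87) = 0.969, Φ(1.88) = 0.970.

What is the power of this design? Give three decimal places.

Power ≈ 0.967

z_β = |p₁−p₂|·√(n/[p₁q₁+p₂q₂]) − z_{α/2}
    = 0.14 · √(271/0.2724) − 2.576
    = 0.14 · 31.5414 − 2.576
    = 4.4158 − 2.576 = 1.8398 → 1.84
Power = Φ(1.84) = 0.967.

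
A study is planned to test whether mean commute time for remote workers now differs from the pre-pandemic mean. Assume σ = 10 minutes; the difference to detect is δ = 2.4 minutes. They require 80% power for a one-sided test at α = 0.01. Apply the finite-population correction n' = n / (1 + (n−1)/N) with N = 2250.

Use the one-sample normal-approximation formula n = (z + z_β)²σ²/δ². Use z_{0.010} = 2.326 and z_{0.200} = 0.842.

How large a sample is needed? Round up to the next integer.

n = (z_α + z_β)² · σ² / δ²
  = (2.326 + 0.842)² · 10² / 2.4²
  = 10.0362 · 100 / 5.76
  = 174.24
Finite-population correction (N = 2250): 174.24 / (1 + (174.24 − 1)/2250) = 161.78.
Round up → n = 162.

n = 162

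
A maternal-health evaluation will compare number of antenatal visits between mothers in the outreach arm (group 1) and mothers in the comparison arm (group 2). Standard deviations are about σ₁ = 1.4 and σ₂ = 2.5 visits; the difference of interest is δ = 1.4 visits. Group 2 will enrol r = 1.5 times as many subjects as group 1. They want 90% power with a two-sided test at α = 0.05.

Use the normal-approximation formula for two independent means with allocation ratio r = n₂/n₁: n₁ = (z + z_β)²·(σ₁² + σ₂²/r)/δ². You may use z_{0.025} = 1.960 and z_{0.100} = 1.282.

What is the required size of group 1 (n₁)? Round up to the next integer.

n₁ = (z_{α/2} + z_β)² · (σ₁² + σ₂²/r) / δ²
   = (1.960 + 1.282)² · (1.4² + 2.5²/1.5) / 1.4²
   = 10.5106 · (1.96 + 4.1667) / 1.96
   = 10.5106 · 6.1267 / 1.96
   = 32.85
Round up → n₁ = 33; n₂ = r·n₁ = 1.5 × 33 = 50.

n₁ = 33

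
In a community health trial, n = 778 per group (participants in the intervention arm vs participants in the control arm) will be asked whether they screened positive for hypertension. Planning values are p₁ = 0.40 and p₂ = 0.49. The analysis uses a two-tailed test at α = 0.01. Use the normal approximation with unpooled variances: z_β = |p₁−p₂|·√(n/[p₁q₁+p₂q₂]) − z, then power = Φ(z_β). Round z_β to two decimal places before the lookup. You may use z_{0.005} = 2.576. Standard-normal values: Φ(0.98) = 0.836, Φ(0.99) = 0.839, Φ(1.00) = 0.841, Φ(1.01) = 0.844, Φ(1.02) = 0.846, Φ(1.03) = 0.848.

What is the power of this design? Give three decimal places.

z_β = |p₁−p₂|·√(n/[p₁q₁+p₂q₂]) − z_{α/2}
    = 0.09 · √(778/0.4899) − 2.576
    = 0.09 · 39.8507 − 2.576
    = 3.5866 − 2.576 = 1.0106 → 1.01
Power = Φ(1.01) = 0.844.

Power ≈ 0.844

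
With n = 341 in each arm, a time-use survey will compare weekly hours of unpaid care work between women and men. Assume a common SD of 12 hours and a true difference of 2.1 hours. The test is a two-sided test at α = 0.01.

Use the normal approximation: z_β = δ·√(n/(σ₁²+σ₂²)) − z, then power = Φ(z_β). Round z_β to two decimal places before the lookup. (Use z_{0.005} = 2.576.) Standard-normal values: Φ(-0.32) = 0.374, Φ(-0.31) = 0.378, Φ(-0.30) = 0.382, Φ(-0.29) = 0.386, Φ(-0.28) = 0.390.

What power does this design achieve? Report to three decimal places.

Power ≈ 0.386

z_β = δ·√(n/(σ₁²+σ₂²)) − z_{α/2}
    = 2.1 · √(341/288) − 2.576
    = 2.1 · 1.08813 − 2.576
    = 2.2851 − 2.576 = -0.2909 → -0.29
Power = Φ(-0.29) = 0.386.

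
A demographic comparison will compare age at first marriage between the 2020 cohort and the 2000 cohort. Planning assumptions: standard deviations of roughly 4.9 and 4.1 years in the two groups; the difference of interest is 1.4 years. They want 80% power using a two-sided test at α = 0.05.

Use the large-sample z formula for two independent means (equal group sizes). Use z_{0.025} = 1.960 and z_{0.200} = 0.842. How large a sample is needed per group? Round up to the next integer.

n = (z_{α/2} + z_β)² · (σ₁² + σ₂²) / δ²
  = (1.960 + 0.842)² · (4.9² + 4.1² = 40.82) / 1.4²
  = 7.8512 · 40.82 / 1.96
  = 163.51
Round up → n = 164 per group.

n = 164 per group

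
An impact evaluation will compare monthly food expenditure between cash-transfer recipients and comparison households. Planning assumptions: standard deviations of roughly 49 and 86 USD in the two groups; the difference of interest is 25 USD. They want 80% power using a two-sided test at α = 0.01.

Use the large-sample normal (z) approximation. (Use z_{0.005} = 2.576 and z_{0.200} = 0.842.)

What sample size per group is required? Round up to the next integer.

n = 184 per group

n = (z_{α/2} + z_β)² · (σ₁² + σ₂²) / δ²
  = (2.576 + 0.842)² · (49² + 86² = 9797) / 25²
  = 11.6827 · 9797 / 625
  = 183.13
Round up → n = 184 per group.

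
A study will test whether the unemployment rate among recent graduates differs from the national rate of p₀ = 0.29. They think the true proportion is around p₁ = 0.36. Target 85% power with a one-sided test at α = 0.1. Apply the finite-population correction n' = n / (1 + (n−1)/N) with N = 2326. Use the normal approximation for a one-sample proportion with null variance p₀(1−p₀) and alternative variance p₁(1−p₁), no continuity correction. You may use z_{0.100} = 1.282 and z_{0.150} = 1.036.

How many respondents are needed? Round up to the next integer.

n = [z_α·√(p₀q₀) + z_β·√(p₁q₁)]² / (p₁ − p₀)²
  = [1.282·√(0.29·0.71) + 1.036·√(0.36·0.64)]² / (0.07)²
  = [1.282·0.4538 + 1.036·0.4800]² / 0.0049
  = [1.0790]² / 0.0049
  = 237.60
Finite-population correction (N = 2326): 237.60 / (1 + (237.60 − 1)/2326) = 215.66.
Round up → n = 216.

n = 216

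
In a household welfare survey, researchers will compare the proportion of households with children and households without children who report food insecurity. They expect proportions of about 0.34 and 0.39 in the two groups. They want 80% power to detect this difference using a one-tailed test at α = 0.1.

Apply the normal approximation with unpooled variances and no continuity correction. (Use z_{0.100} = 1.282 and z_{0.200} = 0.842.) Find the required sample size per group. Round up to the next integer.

n = (z_α + z_β)² · [p₁(1−p₁) + p₂(1−p₂)] / (p₁ − p₂)²
  = (1.282 + 0.842)² · (0.34·0.66 + 0.39·0.61) / (-0.05)²
  = (2.124)² · (0.2244 + 0.2379) / 0.0025
  = 4.5114 · 0.4623 / 0.0025
  = 834.24
Round up → n = 835 per group.

n = 835 per group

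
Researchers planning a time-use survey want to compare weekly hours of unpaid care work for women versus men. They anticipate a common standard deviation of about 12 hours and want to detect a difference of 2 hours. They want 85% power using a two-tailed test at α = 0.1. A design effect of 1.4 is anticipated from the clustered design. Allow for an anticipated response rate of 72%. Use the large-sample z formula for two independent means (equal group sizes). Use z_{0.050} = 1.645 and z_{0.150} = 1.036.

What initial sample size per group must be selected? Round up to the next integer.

n = (z_{α/2} + z_β)² · (σ₁² + σ₂²) / δ²
  = (1.645 + 1.036)² · (2·12² = 288) / 2²
  = 7.1878 · 288 / 4
  = 517.52
Design effect: 1.4 × 517.52 = 724.53.
Adjust for 72% response: 724.53 / 0.72 = 1006.29.
Round up → n = 1007 per group.

n = 1007 per group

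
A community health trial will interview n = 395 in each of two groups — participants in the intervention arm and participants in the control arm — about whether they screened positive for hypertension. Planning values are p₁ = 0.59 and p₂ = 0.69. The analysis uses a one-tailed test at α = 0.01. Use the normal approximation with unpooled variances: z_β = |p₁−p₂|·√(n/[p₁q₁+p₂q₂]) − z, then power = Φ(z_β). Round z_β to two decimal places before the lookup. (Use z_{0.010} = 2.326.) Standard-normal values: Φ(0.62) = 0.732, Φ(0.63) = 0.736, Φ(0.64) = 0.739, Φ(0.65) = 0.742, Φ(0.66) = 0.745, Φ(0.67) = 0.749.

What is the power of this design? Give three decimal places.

z_β = |p₁−p₂|·√(n/[p₁q₁+p₂q₂]) − z_α
    = 0.10 · √(395/0.4558) − 2.326
    = 0.10 · 29.4382 − 2.326
    = 2.9438 − 2.326 = 0.6178 → 0.62
Power = Φ(0.62) = 0.732.

Power ≈ 0.732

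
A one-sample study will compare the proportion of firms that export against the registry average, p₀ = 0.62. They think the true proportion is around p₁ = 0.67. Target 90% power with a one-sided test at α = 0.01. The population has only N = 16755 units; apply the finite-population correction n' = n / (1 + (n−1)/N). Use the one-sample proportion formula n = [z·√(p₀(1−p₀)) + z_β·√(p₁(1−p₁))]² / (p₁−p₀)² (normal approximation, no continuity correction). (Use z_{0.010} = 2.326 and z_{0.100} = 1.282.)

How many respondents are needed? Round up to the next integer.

n = 1120

n = [z_α·√(p₀q₀) + z_β·√(p₁q₁)]² / (p₁ − p₀)²
  = [2.326·√(0.62·0.38) + 1.282·√(0.67·0.33)]² / (0.05)²
  = [2.326·0.4854 + 1.282·0.4702]² / 0.0025
  = [1.7318]² / 0.0025
  = 1199.68
Finite-population correction (N = 16755): 1199.68 / (1 + (1199.68 − 1)/16755) = 1119.59.
Round up → n = 1120.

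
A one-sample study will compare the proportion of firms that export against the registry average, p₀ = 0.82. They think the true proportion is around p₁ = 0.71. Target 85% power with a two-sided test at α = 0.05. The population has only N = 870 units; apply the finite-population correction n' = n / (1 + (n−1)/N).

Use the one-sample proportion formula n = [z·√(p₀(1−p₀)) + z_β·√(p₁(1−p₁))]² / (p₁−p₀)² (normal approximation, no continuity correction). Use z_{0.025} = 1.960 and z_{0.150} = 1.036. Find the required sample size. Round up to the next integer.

n = [z_{α/2}·√(p₀q₀) + z_β·√(p₁q₁)]² / (p₁ − p₀)²
  = [1.960·√(0.82·0.18) + 1.036·√(0.71·0.29)]² / (-0.11)²
  = [1.960·0.3842 + 1.036·0.4538]² / 0.0121
  = [1.2231]² / 0.0121
  = 123.64
Finite-population correction (N = 870): 123.64 / (1 + (123.64 − 1)/870) = 108.36.
Round up → n = 109.

n = 109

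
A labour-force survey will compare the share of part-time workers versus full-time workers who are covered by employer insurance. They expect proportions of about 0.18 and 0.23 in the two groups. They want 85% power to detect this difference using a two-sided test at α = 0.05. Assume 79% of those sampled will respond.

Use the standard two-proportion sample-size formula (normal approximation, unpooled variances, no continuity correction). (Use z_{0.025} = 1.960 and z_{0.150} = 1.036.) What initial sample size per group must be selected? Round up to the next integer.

n = 1476 per group

n = (z_{α/2} + z_β)² · [p₁(1−p₁) + p₂(1−p₂)] / (p₁ − p₂)²
  = (1.960 + 1.036)² · (0.18·0.82 + 0.23·0.77) / (-0.05)²
  = (2.996)² · (0.1476 + 0.1771) / 0.0025
  = 8.9760 · 0.3247 / 0.0025
  = 1165.80
Adjust for 79% response: 1165.80 / 0.79 = 1475.70.
Round up → n = 1476 per group.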